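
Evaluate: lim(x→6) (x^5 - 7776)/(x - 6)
This is a standard limit.

Factor or rationalize the expression:
  lim(x→6) (x^5 - 7776)/(x - 6) = 6480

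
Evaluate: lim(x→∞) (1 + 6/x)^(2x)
This is an exponential indeterminate form.

For exponential indeterminate forms, take the natural log:
  Let L = lim(x→∞) (1 + 6/x)^(2x)
  Then ln(L) = lim(x→∞) [exponent × ln(base)]
  Evaluate using L'Hôpital or standard limits, then exponentiate.
  L = e^(12)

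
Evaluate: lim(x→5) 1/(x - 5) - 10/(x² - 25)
This is an ∞-∞ indeterminate form.

Combine fractions or rationalize to convert ∞-∞ to 0/0 form:
  lim(x→5) 1/(x - 5) - 10/(x² - 25) = 1/10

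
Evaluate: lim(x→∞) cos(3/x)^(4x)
This is an exponential indeterminate form.

For exponential indeterminate forms, take the natural log:
  Let L = lim(x→∞) cos(3/x)^(4x)
  Then ln(L) = lim(x→∞) [exponent × ln(base)]
  Evaluate using L'Hôpital or standard limits, then exponentiate.
  L = 1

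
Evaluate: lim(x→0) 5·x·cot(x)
This is a 0·∞ indeterminate form.

Rewrite 0·∞ as a quotient (0/0 or ∞/∞ form), then apply L'Hôpital's rule:
  lim(x→0) 5·x·cot(x) = 5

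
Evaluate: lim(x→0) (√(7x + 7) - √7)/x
This is a standard limit.

Factor or rationalize the expression:
  lim(x→0) (√(7x + 7) - √7)/x = sqrt(7)/2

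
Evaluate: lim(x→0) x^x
This is an exponential indeterminate form.

For exponential indeterminate forms, take the natural log:
  Let L = lim(x→0) x^x
  Then ln(L) = lim(x→0) [exponent × ln(base)]
  Evaluate using L'Hôpital or standard limits, then exponentiate.
  L = 1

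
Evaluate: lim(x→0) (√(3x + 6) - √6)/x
This is a standard limit.

Factor or rationalize the expression:
  lim(x→0) (√(3x + 6) - √6)/x = sqrt(6)/4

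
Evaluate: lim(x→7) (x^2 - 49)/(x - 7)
This is a standard limit.

Factor or rationalize the expression:
  lim(x→7) (x^2 - 49)/(x - 7) = 14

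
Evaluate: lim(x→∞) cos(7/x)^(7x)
This is an exponential indeterminate form.

For exponential indeterminate forms, take the natural log:
  Let L = lim(x→∞) cos(7/x)^(7x)
  Then ln(L) = lim(x→∞) [exponent × ln(base)]
  Evaluate using L'Hôpital or standard limits, then exponentiate.
  L = 1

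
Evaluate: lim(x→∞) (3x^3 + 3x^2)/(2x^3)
This is an ∞/∞ indeterminate form.

Apply L'Hôpital's rule: differentiate numerator and denominator separately.
  f(x) = 3·x^3 + 3·x^2   ⇒   f'(x) = 9·x^2 + 6·x
  g(x) = 2·x^3   ⇒   g'(x) = 6·x^2
  lim(x→∞) f'(x)/g'(x) = lim(x→∞) (9·x^2 + 6·x)/(6·x^2)
  = 3/2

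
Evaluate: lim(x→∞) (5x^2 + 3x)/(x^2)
This is an ∞/∞ indeterminate form.

Apply L'Hôpital's rule: differentiate numerator and denominator separately.
  f(x) = 5·x^2 + 3·x   ⇒   f'(x) = 10·x + 3
  g(x) = x^2   ⇒   g'(x) = 2·x
  lim(x→∞) f'(x)/g'(x) = lim(x→∞) (10·x + 3)/(2·x)
  = 5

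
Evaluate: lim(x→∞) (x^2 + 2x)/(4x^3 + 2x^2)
This is an ∞/∞ indeterminate form.

Apply L'Hôpital's rule: differentiate numerator and denominator separately.
  f(x) = x^2 + 2·x   ⇒   f'(x) = 2·x + 2
  g(x) = 4·x^3 + 2·x^2   ⇒   g'(x) = 12·x^2 + 4·x
  lim(x→∞) f'(x)/g'(x) = lim(x→∞) (2·x + 2)/(12·x^2 + 4·x)
  = 0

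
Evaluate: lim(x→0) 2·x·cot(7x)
This is a 0·∞ indeterminate form.

Rewrite 0·∞ as a quotient (0/0 or ∞/∞ form), then apply L'Hôpital's rule:
  lim(x→0) 2·x·cot(7x) = 2/7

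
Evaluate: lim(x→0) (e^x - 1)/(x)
This is a 0/0 indeterminate form.

Apply L'Hôpital's rule: differentiate numerator and denominator separately.
  f(x) = e^(x) - 1   ⇒   f'(x) = e^(x)
  g(x) = x   ⇒   g'(x) = 1
  lim(x→0) f'(x)/g'(x) = lim(x→0) (e^(x))/(1)
  = 1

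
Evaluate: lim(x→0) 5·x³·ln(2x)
This is a 0·∞ indeterminate form.

Rewrite 0·∞ as a quotient (0/0 or ∞/∞ form), then apply L'Hôpital's rule:
  lim(x→0) 5·x³·ln(2x) = 0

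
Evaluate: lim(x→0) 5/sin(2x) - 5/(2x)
This is an ∞-∞ indeterminate form.

Combine fractions or rationalize to convert ∞-∞ to 0/0 form:
  lim(x→0) 5/sin(2x) - 5/(2x) = 0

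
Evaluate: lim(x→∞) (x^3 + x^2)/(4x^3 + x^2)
This is an ∞/∞ indeterminate form.

Apply L'Hôpital's rule: differentiate numerator and denominator separately.
  f(x) = x^3 + x^2   ⇒   f'(x) = 3·x^2 + 2·x
  g(x) = 4·x^3 + x^2   ⇒   g'(x) = 12·x^2 + 2·x
  lim(x→∞) f'(x)/g'(x) = lim(x→∞) (3·x^2 + 2·x)/(12·x^2 + 2·x)
  = 1/4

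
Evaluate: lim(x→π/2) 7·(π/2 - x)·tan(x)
This is a 0·∞ indeterminate form.

Rewrite 0·∞ as a quotient (0/0 or ∞/∞ form), then apply L'Hôpital's rule:
  lim(x→π/2) 7·(π/2 - x)·tan(x) = 7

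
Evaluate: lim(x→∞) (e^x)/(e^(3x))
This is an ∞/∞ indeterminate form.

Apply L'Hôpital's rule: differentiate numerator and denominator separately.
  f(x) = e^(x)   ⇒   f'(x) = e^(x)
  g(x) = e^(3·x)   ⇒   g'(x) = 3·e^(3·x)
  lim(x→∞) f'(x)/g'(x) = lim(x→∞) (e^(x))/(3·e^(3·x))
  = 0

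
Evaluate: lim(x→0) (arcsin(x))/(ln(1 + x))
This is a 0/0 indeterminate form.

Apply L'Hôpital's rule: differentiate numerator and denominator separately.
  f(x) = asin(x)   ⇒   f'(x) = 1/sqrt(1 - x^2)
  g(x) = ln(x + 1)   ⇒   g'(x) = 1/(x + 1)
  lim(x→0) f'(x)/g'(x) = lim(x→0) (1/sqrt(1 - x^2))/(1/(x + 1))
  = 1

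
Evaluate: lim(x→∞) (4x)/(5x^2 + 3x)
This is an ∞/∞ indeterminate form.

Apply L'Hôpital's rule: differentiate numerator and denominator separately.
  f(x) = 4·x   ⇒   f'(x) = 4
  g(x) = 5·x^2 + 3·x   ⇒   g'(x) = 10·x + 3
  lim(x→∞) f'(x)/g'(x) = lim(x→∞) (4)/(10·x + 3)
  = 0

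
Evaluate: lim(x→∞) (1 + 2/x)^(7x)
This is an exponential indeterminate form.

For exponential indeterminate forms, take the natural log:
  Let L = lim(x→∞) (1 + 2/x)^(7x)
  Then ln(L) = lim(x→∞) [exponent × ln(base)]
  Evaluate using L'Hôpital or standard limits, then exponentiate.
  L = e^(14)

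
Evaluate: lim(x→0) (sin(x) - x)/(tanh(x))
This is a 0/0 indeterminate form.

Apply L'Hôpital's rule: differentiate numerator and denominator separately.
  f(x) = -x + sin(x)   ⇒   f'(x) = cos(x) - 1
  g(x) = tanh(x)   ⇒   g'(x) = 1 - tanh(x)^2
  lim(x→0) f'(x)/g'(x) = lim(x→0) (cos(x) - 1)/(1 - tanh(x)^2)
  = 0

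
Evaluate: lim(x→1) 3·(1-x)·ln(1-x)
This is a 0·∞ indeterminate form.

Rewrite 0·∞ as a quotient (0/0 or ∞/∞ form), then apply L'Hôpital's rule:
  lim(x→1) 3·(1-x)·ln(1-x) = 0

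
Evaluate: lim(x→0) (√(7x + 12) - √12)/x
This is a standard limit.

Factor or rationalize the expression:
  lim(x→0) (√(7x + 12) - √12)/x = 7·sqrt(3)/12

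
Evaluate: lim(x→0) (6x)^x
This is an exponential indeterminate form.

For exponential indeterminate forms, take the natural log:
  Let L = lim(x→0) (6x)^x
  Then ln(L) = lim(x→0) [exponent × ln(base)]
  Evaluate using L'Hôpital or standard limits, then exponentiate.
  L = 1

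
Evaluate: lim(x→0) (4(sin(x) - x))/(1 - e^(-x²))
This is a 0/0 indeterminate form.

Apply L'Hôpital's rule: differentiate numerator and denominator separately.
  f(x) = -4·x + 4·sin(x)   ⇒   f'(x) = 4·cos(x) - 4
  g(x) = 1 - e^(-x^2)   ⇒   g'(x) = 2·x·e^(-x^2)
  lim(x→0) f'(x)/g'(x) = lim(x→0) (4·cos(x) - 4)/(2·x·e^(-x^2))
  = 0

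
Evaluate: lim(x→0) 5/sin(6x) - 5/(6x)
This is an ∞-∞ indeterminate form.

Combine fractions or rationalize to convert ∞-∞ to 0/0 form:
  lim(x→0) 5/sin(6x) - 5/(6x) = 0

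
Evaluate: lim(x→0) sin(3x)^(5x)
This is an exponential indeterminate form.

For exponential indeterminate forms, take the natural log:
  Let L = lim(x→0) sin(3x)^(5x)
  Then ln(L) = lim(x→0) [exponent × ln(base)]
  Evaluate using L'Hôpital or standard limits, then exponentiate.
  L = 1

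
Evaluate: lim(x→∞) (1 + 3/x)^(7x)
This is an exponential indeterminate form.

For exponential indeterminate forms, take the natural log:
  Let L = lim(x→∞) (1 + 3/x)^(7x)
  Then ln(L) = lim(x→∞) [exponent × ln(base)]
  Evaluate using L'Hôpital or standard limits, then exponentiate.
  L = e^(21)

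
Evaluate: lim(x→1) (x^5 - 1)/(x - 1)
This is a standard limit.

Factor or rationalize the expression:
  lim(x→1) (x^5 - 1)/(x - 1) = 5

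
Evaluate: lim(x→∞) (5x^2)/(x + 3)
This is an ∞/∞ indeterminate form.

Apply L'Hôpital's rule: differentiate numerator and denominator separately.
  f(x) = 5·x^2   ⇒   f'(x) = 10·x
  g(x) = x + 3   ⇒   g'(x) = 1
  lim(x→∞) f'(x)/g'(x) = lim(x→∞) (10·x)/(1)
  = ∞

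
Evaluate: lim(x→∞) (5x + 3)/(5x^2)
This is an ∞/∞ indeterminate form.

Apply L'Hôpital's rule: differentiate numerator and denominator separately.
  f(x) = 5·x + 3   ⇒   f'(x) = 5
  g(x) = 5·x^2   ⇒   g'(x) = 10·x
  lim(x→∞) f'(x)/g'(x) = lim(x→∞) (5)/(10·x)
  = 0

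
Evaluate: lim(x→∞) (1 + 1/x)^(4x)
This is an exponential indeterminate form.

For exponential indeterminate forms, take the natural log:
  Let L = lim(x→∞) (1 + 1/x)^(4x)
  Then ln(L) = lim(x→∞) [exponent × ln(base)]
  Evaluate using L'Hôpital or standard limits, then exponentiate.
  L = e^(4)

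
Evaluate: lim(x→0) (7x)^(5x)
This is an exponential indeterminate form.

For exponential indeterminate forms, take the natural log:
  Let L = lim(x→0) (7x)^(5x)
  Then ln(L) = lim(x→0) [exponent × ln(base)]
  Evaluate using L'Hôpital or standard limits, then exponentiate.
  L = 1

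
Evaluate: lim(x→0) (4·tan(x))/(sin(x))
This is a 0/0 indeterminate form.

Apply L'Hôpital's rule: differentiate numerator and denominator separately.
  f(x) = 4·tan(x)   ⇒   f'(x) = 4·tan(x)^2 + 4
  g(x) = sin(x)   ⇒   g'(x) = cos(x)
  lim(x→0) f'(x)/g'(x) = lim(x→0) (4·tan(x)^2 + 4)/(cos(x))
  = 4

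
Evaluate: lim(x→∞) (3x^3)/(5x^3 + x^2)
This is an ∞/∞ indeterminate form.

Apply L'Hôpital's rule: differentiate numerator and denominator separately.
  f(x) = 3·x^3   ⇒   f'(x) = 9·x^2
  g(x) = 5·x^3 + x^2   ⇒   g'(x) = 15·x^2 + 2·x
  lim(x→∞) f'(x)/g'(x) = lim(x→∞) (9·x^2)/(15·x^2 + 2·x)
  = 3/5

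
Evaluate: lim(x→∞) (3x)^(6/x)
This is an exponential indeterminate form.

For exponential indeterminate forms, take the natural log:
  Let L = lim(x→∞) (3x)^(6/x)
  Then ln(L) = lim(x→∞) [exponent × ln(base)]
  Evaluate using L'Hôpital or standard limits, then exponentiate.
  L = 1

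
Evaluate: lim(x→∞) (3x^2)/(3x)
This is an ∞/∞ indeterminate form.

Apply L'Hôpital's rule: differentiate numerator and denominator separately.
  f(x) = 3·x^2   ⇒   f'(x) = 6·x
  g(x) = 3·x   ⇒   g'(x) = 3
  lim(x→∞) f'(x)/g'(x) = lim(x→∞) (6·x)/(3)
  = ∞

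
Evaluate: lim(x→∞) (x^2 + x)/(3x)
This is an ∞/∞ indeterminate form.

Apply L'Hôpital's rule: differentiate numerator and denominator separately.
  f(x) = x^2 + x   ⇒   f'(x) = 2·x + 1
  g(x) = 3·x   ⇒   g'(x) = 3
  lim(x→∞) f'(x)/g'(x) = lim(x→∞) (2·x + 1)/(3)
  = ∞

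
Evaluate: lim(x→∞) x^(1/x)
This is an exponential indeterminate form.

For exponential indeterminate forms, take the natural log:
  Let L = lim(x→∞) x^(1/x)
  Then ln(L) = lim(x→∞) [exponent × ln(base)]
  Evaluate using L'Hôpital or standard limits, then exponentiate.
  L = 1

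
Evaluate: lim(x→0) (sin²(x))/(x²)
This is a 0/0 indeterminate form.

Apply L'Hôpital's rule: differentiate numerator and denominator separately.
  f(x) = sin(x)^2   ⇒   f'(x) = 2·sin(x)·cos(x)
  g(x) = x^2   ⇒   g'(x) = 2·x
  lim(x→0) f'(x)/g'(x) = lim(x→0) (2·sin(x)·cos(x))/(2·x)
  = 1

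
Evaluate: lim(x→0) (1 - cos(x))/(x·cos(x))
This is a 0/0 indeterminate form.

Apply L'Hôpital's rule: differentiate numerator and denominator separately.
  f(x) = 1 - cos(x)   ⇒   f'(x) = sin(x)
  g(x) = x·cos(x)   ⇒   g'(x) = -x·sin(x) + cos(x)
  lim(x→0) f'(x)/g'(x) = lim(x→0) (sin(x))/(-x·sin(x) + cos(x))
  = 0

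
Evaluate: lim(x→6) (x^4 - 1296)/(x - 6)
This is a standard limit.

Factor or rationalize the expression:
  lim(x→6) (x^4 - 1296)/(x - 6) = 864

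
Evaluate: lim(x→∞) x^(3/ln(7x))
This is an exponential indeterminate form.

For exponential indeterminate forms, take the natural log:
  Let L = lim(x→∞) x^(3/ln(7x))
  Then ln(L) = lim(x→∞) [exponent × ln(base)]
  Evaluate using L'Hôpital or standard limits, then exponentiate.
  L = e^(3)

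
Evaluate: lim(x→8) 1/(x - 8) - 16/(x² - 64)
This is an ∞-∞ indeterminate form.

Combine fractions or rationalize to convert ∞-∞ to 0/0 form:
  lim(x→8) 1/(x - 8) - 16/(x² - 64) = 1/16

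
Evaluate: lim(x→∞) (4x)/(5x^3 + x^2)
This is an ∞/∞ indeterminate form.

Apply L'Hôpital's rule: differentiate numerator and denominator separately.
  f(x) = 4·x   ⇒   f'(x) = 4
  g(x) = 5·x^3 + x^2   ⇒   g'(x) = 15·x^2 + 2·x
  lim(x→∞) f'(x)/g'(x) = lim(x→∞) (4)/(15·x^2 + 2·x)
  = 0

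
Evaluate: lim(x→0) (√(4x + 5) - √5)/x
This is a standard limit.

Factor or rationalize the expression:
  lim(x→0) (√(4x + 5) - √5)/x = 2·sqrt(5)/5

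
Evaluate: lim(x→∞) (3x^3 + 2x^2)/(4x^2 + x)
This is an ∞/∞ indeterminate form.

Apply L'Hôpital's rule: differentiate numerator and denominator separately.
  f(x) = 3·x^3 + 2·x^2   ⇒   f'(x) = 9·x^2 + 4·x
  g(x) = 4·x^2 + x   ⇒   g'(x) = 8·x + 1
  lim(x→∞) f'(x)/g'(x) = lim(x→∞) (9·x^2 + 4·x)/(8·x + 1)
  = ∞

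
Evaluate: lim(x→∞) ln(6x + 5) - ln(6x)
This is an ∞-∞ indeterminate form.

Combine fractions or rationalize to convert ∞-∞ to 0/0 form:
  lim(x→∞) ln(6x + 5) - ln(6x) = 0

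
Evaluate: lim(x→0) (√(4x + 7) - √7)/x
This is a standard limit.

Factor or rationalize the expression:
  lim(x→0) (√(4x + 7) - √7)/x = 2·sqrt(7)/7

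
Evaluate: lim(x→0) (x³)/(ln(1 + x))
This is a 0/0 indeterminate form.

Apply L'Hôpital's rule: differentiate numerator and denominator separately.
  f(x) = x^3   ⇒   f'(x) = 3·x^2
  g(x) = ln(x + 1)   ⇒   g'(x) = 1/(x + 1)
  lim(x→0) f'(x)/g'(x) = lim(x→0) (3·x^2)/(1/(x + 1))
  = 0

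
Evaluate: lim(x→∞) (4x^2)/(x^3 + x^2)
This is an ∞/∞ indeterminate form.

Apply L'Hôpital's rule: differentiate numerator and denominator separately.
  f(x) = 4·x^2   ⇒   f'(x) = 8·x
  g(x) = x^3 + x^2   ⇒   g'(x) = 3·x^2 + 2·x
  lim(x→∞) f'(x)/g'(x) = lim(x→∞) (8·x)/(3·x^2 + 2·x)
  = 0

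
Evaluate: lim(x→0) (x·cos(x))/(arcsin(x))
This is a 0/0 indeterminate form.

Apply L'Hôpital's rule: differentiate numerator and denominator separately.
  f(x) = x·cos(x)   ⇒   f'(x) = -x·sin(x) + cos(x)
  g(x) = asin(x)   ⇒   g'(x) = 1/sqrt(1 - x^2)
  lim(x→0) f'(x)/g'(x) = lim(x→0) (-x·sin(x) + cos(x))/(1/sqrt(1 - x^2))
  = 1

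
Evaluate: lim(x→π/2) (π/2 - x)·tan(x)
This is a 0·∞ indeterminate form.

Rewrite 0·∞ as a quotient (0/0 or ∞/∞ form), then apply L'Hôpital's rule:
  lim(x→π/2) (π/2 - x)·tan(x) = 1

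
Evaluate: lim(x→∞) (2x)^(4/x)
This is an exponential indeterminate form.

For exponential indeterminate forms, take the natural log:
  Let L = lim(x→∞) (2x)^(4/x)
  Then ln(L) = lim(x→∞) [exponent × ln(base)]
  Evaluate using L'Hôpital or standard limits, then exponentiate.
  L = 1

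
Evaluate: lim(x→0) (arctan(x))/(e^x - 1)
This is a 0/0 indeterminate form.

Apply L'Hôpital's rule: differentiate numerator and denominator separately.
  f(x) = atan(x)   ⇒   f'(x) = 1/(x^2 + 1)
  g(x) = e^(x) - 1   ⇒   g'(x) = e^(x)
  lim(x→0) f'(x)/g'(x) = lim(x→0) (1/(x^2 + 1))/(e^(x))
  = 1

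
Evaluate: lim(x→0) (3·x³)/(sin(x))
This is a 0/0 indeterminate form.

Apply L'Hôpital's rule: differentiate numerator and denominator separately.
  f(x) = 3·x^3   ⇒   f'(x) = 9·x^2
  g(x) = sin(x)   ⇒   g'(x) = cos(x)
  lim(x→0) f'(x)/g'(x) = lim(x→0) (9·x^2)/(cos(x))
  = 0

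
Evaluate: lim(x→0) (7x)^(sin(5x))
This is an exponential indeterminate form.

For exponential indeterminate forms, take the natural log:
  Let L = lim(x→0) (7x)^(sin(5x))
  Then ln(L) = lim(x→0) [exponent × ln(base)]
  Evaluate using L'Hôpital or standard limits, then exponentiate.
  L = 1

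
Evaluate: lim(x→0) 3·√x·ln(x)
This is a 0·∞ indeterminate form.

Rewrite 0·∞ as a quotient (0/0 or ∞/∞ form), then apply L'Hôpital's rule:
  lim(x→0) 3·√x·ln(x) = 0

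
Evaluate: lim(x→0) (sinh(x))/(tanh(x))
This is a 0/0 indeterminate form.

Apply L'Hôpital's rule: differentiate numerator and denominator separately.
  f(x) = sinh(x)   ⇒   f'(x) = cosh(x)
  g(x) = tanh(x)   ⇒   g'(x) = 1 - tanh(x)^2
  lim(x→0) f'(x)/g'(x) = lim(x→0) (cosh(x))/(1 - tanh(x)^2)
  = 1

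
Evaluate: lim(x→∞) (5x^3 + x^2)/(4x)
This is an ∞/∞ indeterminate form.

Apply L'Hôpital's rule: differentiate numerator and denominator separately.
  f(x) = 5·x^3 + x^2   ⇒   f'(x) = 15·x^2 + 2·x
  g(x) = 4·x   ⇒   g'(x) = 4
  lim(x→∞) f'(x)/g'(x) = lim(x→∞) (15·x^2 + 2·x)/(4)
  = ∞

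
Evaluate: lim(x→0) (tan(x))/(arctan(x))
This is a 0/0 indeterminate form.

Apply L'Hôpital's rule: differentiate numerator and denominator separately.
  f(x) = tan(x)   ⇒   f'(x) = tan(x)^2 + 1
  g(x) = atan(x)   ⇒   g'(x) = 1/(x^2 + 1)
  lim(x→0) f'(x)/g'(x) = lim(x→0) (tan(x)^2 + 1)/(1/(x^2 + 1))
  = 1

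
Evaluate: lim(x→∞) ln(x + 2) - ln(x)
This is an ∞-∞ indeterminate form.

Combine fractions or rationalize to convert ∞-∞ to 0/0 form:
  lim(x→∞) ln(x + 2) - ln(x) = 0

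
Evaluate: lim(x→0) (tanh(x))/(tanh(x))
This is a 0/0 indeterminate form.

Apply L'Hôpital's rule: differentiate numerator and denominator separately.
  f(x) = tanh(x)   ⇒   f'(x) = 1 - tanh(x)^2
  g(x) = tanh(x)   ⇒   g'(x) = 1 - tanh(x)^2
  lim(x→0) f'(x)/g'(x) = lim(x→0) (1 - tanh(x)^2)/(1 - tanh(x)^2)
  = 1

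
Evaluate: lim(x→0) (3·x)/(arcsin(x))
This is a 0/0 indeterminate form.

Apply L'Hôpital's rule: differentiate numerator and denominator separately.
  f(x) = 3·x   ⇒   f'(x) = 3
  g(x) = asin(x)   ⇒   g'(x) = 1/sqrt(1 - x^2)
  lim(x→0) f'(x)/g'(x) = lim(x→0) (3)/(1/sqrt(1 - x^2))
  = 3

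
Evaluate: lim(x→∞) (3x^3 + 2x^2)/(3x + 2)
This is an ∞/∞ indeterminate form.

Apply L'Hôpital's rule: differentiate numerator and denominator separately.
  f(x) = 3·x^3 + 2·x^2   ⇒   f'(x) = 9·x^2 + 4·x
  g(x) = 3·x + 2   ⇒   g'(x) = 3
  lim(x→∞) f'(x)/g'(x) = lim(x→∞) (9·x^2 + 4·x)/(3)
  = ∞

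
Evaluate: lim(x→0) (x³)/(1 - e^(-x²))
This is a 0/0 indeterminate form.

Apply L'Hôpital's rule: differentiate numerator and denominator separately.
  f(x) = x^3   ⇒   f'(x) = 3·x^2
  g(x) = 1 - e^(-x^2)   ⇒   g'(x) = 2·x·e^(-x^2)
  lim(x→0) f'(x)/g'(x) = lim(x→0) (3·x^2)/(2·x·e^(-x^2))
  = 0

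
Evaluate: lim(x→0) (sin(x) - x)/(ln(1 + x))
This is a 0/0 indeterminate form.

Apply L'Hôpital's rule: differentiate numerator and denominator separately.
  f(x) = -x + sin(x)   ⇒   f'(x) = cos(x) - 1
  g(x) = ln(x + 1)   ⇒   g'(x) = 1/(x + 1)
  lim(x→0) f'(x)/g'(x) = lim(x→0) (cos(x) - 1)/(1/(x + 1))
  = 0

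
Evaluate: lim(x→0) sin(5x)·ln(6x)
This is a 0·∞ indeterminate form.

Rewrite 0·∞ as a quotient (0/0 or ∞/∞ form), then apply L'Hôpital's rule:
  lim(x→0) sin(5x)·ln(6x) = 0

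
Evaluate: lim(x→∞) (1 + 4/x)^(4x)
This is an exponential indeterminate form.

For exponential indeterminate forms, take the natural log:
  Let L = lim(x→∞) (1 + 4/x)^(4x)
  Then ln(L) = lim(x→∞) [exponent × ln(base)]
  Evaluate using L'Hôpital or standard limits, then exponentiate.
  L = e^(16)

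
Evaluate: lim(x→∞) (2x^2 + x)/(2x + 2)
This is an ∞/∞ indeterminate form.

Apply L'Hôpital's rule: differentiate numerator and denominator separately.
  f(x) = 2·x^2 + x   ⇒   f'(x) = 4·x + 1
  g(x) = 2·x + 2   ⇒   g'(x) = 2
  lim(x→∞) f'(x)/g'(x) = lim(x→∞) (4·x + 1)/(2)
  = ∞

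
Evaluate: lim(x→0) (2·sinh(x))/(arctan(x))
This is a 0/0 indeterminate form.

Apply L'Hôpital's rule: differentiate numerator and denominator separately.
  f(x) = 2·sinh(x)   ⇒   f'(x) = 2·cosh(x)
  g(x) = atan(x)   ⇒   g'(x) = 1/(x^2 + 1)
  lim(x→0) f'(x)/g'(x) = lim(x→0) (2·cosh(x))/(1/(x^2 + 1))
  = 2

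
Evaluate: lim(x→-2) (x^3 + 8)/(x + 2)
This is a standard limit.

Factor or rationalize the expression:
  lim(x→-2) (x^3 + 8)/(x + 2) = 12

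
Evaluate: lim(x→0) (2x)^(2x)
This is an exponential indeterminate form.

For exponential indeterminate forms, take the natural log:
  Let L = lim(x→0) (2x)^(2x)
  Then ln(L) = lim(x→0) [exponent × ln(base)]
  Evaluate using L'Hôpital or standard limits, then exponentiate.
  L = 1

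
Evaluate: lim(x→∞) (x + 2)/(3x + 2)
This is an ∞/∞ indeterminate form.

Apply L'Hôpital's rule: differentiate numerator and denominator separately.
  f(x) = x + 2   ⇒   f'(x) = 1
  g(x) = 3·x + 2   ⇒   g'(x) = 3
  lim(x→∞) f'(x)/g'(x) = lim(x→∞) (1)/(3)
  = 1/3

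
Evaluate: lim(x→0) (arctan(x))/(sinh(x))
This is a 0/0 indeterminate form.

Apply L'Hôpital's rule: differentiate numerator and denominator separately.
  f(x) = atan(x)   ⇒   f'(x) = 1/(x^2 + 1)
  g(x) = sinh(x)   ⇒   g'(x) = cosh(x)
  lim(x→0) f'(x)/g'(x) = lim(x→0) (1/(x^2 + 1))/(cosh(x))
  = 1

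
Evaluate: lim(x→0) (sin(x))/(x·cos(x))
This is a 0/0 indeterminate form.

Apply L'Hôpital's rule: differentiate numerator and denominator separately.
  f(x) = sin(x)   ⇒   f'(x) = cos(x)
  g(x) = x·cos(x)   ⇒   g'(x) = -x·sin(x) + cos(x)
  lim(x→0) f'(x)/g'(x) = lim(x→0) (cos(x))/(-x·sin(x) + cos(x))
  = 1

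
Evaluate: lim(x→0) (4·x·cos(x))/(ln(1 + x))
This is a 0/0 indeterminate form.

Apply L'Hôpital's rule: differentiate numerator and denominator separately.
  f(x) = 4·x·cos(x)   ⇒   f'(x) = -4·x·sin(x) + 4·cos(x)
  g(x) = ln(x + 1)   ⇒   g'(x) = 1/(x + 1)
  lim(x→0) f'(x)/g'(x) = lim(x→0) (-4·x·sin(x) + 4·cos(x))/(1/(x + 1))
  = 4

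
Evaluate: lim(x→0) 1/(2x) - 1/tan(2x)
This is an ∞-∞ indeterminate form.

Combine fractions or rationalize to convert ∞-∞ to 0/0 form:
  lim(x→0) 1/(2x) - 1/tan(2x) = 0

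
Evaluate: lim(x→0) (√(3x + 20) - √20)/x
This is a standard limit.

Factor or rationalize the expression:
  lim(x→0) (√(3x + 20) - √20)/x = 3·sqrt(5)/20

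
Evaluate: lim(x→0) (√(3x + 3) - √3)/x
This is a standard limit.

Factor or rationalize the expression:
  lim(x→0) (√(3x + 3) - √3)/x = sqrt(3)/2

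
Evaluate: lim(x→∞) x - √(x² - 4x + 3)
This is an ∞-∞ indeterminate form.

Combine fractions or rationalize to convert ∞-∞ to 0/0 form:
  lim(x→∞) x - √(x² - 4x + 3) = 2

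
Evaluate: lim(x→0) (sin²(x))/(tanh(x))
This is a 0/0 indeterminate form.

Apply L'Hôpital's rule: differentiate numerator and denominator separately.
  f(x) = sin(x)^2   ⇒   f'(x) = 2·sin(x)·cos(x)
  g(x) = tanh(x)   ⇒   g'(x) = 1 - tanh(x)^2
  lim(x→0) f'(x)/g'(x) = lim(x→0) (2·sin(x)·cos(x))/(1 - tanh(x)^2)
  = 0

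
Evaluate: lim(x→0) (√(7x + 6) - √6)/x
This is a standard limit.

Factor or rationalize the expression:
  lim(x→0) (√(7x + 6) - √6)/x = 7·sqrt(6)/12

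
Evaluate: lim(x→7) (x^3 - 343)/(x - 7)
This is a standard limit.

Factor or rationalize the expression:
  lim(x→7) (x^3 - 343)/(x - 7) = 147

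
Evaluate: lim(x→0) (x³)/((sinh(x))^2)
This is a 0/0 indeterminate form.

Apply L'Hôpital's rule: differentiate numerator and denominator separately.
  f(x) = x^3   ⇒   f'(x) = 3·x^2
  g(x) = sinh(x)^2   ⇒   g'(x) = 2·sinh(x)·cosh(x)
  lim(x→0) f'(x)/g'(x) = lim(x→0) (3·x^2)/(2·sinh(x)·cosh(x))
  = 0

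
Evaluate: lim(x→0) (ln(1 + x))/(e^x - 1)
This is a 0/0 indeterminate form.

Apply L'Hôpital's rule: differentiate numerator and denominator separately.
  f(x) = ln(x + 1)   ⇒   f'(x) = 1/(x + 1)
  g(x) = e^(x) - 1   ⇒   g'(x) = e^(x)
  lim(x→0) f'(x)/g'(x) = lim(x→0) (1/(x + 1))/(e^(x))
  = 1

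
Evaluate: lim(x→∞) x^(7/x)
This is an exponential indeterminate form.

For exponential indeterminate forms, take the natural log:
  Let L = lim(x→∞) x^(7/x)
  Then ln(L) = lim(x→∞) [exponent × ln(base)]
  Evaluate using L'Hôpital or standard limits, then exponentiate.
  L = 1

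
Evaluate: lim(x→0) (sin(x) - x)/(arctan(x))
This is a 0/0 indeterminate form.

Apply L'Hôpital's rule: differentiate numerator and denominator separately.
  f(x) = -x + sin(x)   ⇒   f'(x) = cos(x) - 1
  g(x) = atan(x)   ⇒   g'(x) = 1/(x^2 + 1)
  lim(x→0) f'(x)/g'(x) = lim(x→0) (cos(x) - 1)/(1/(x^2 + 1))
  = 0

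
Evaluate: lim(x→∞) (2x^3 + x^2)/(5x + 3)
This is an ∞/∞ indeterminate form.

Apply L'Hôpital's rule: differentiate numerator and denominator separately.
  f(x) = 2·x^3 + x^2   ⇒   f'(x) = 6·x^2 + 2·x
  g(x) = 5·x + 3   ⇒   g'(x) = 5
  lim(x→∞) f'(x)/g'(x) = lim(x→∞) (6·x^2 + 2·x)/(5)
  = ∞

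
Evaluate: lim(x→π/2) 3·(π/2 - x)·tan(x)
This is a 0·∞ indeterminate form.

Rewrite 0·∞ as a quotient (0/0 or ∞/∞ form), then apply L'Hôpital's rule:
  lim(x→π/2) 3·(π/2 - x)·tan(x) = 3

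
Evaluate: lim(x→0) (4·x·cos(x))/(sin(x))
This is a 0/0 indeterminate form.

Apply L'Hôpital's rule: differentiate numerator and denominator separately.
  f(x) = 4·x·cos(x)   ⇒   f'(x) = -4·x·sin(x) + 4·cos(x)
  g(x) = sin(x)   ⇒   g'(x) = cos(x)
  lim(x→0) f'(x)/g'(x) = lim(x→0) (-4·x·sin(x) + 4·cos(x))/(cos(x))
  = 4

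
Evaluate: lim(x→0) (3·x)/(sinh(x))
This is a 0/0 indeterminate form.

Apply L'Hôpital's rule: differentiate numerator and denominator separately.
  f(x) = 3·x   ⇒   f'(x) = 3
  g(x) = sinh(x)   ⇒   g'(x) = cosh(x)
  lim(x→0) f'(x)/g'(x) = lim(x→0) (3)/(cosh(x))
  = 3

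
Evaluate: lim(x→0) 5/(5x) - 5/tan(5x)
This is an ∞-∞ indeterminate form.

Combine fractions or rationalize to convert ∞-∞ to 0/0 form:
  lim(x→0) 5/(5x) - 5/tan(5x) = 0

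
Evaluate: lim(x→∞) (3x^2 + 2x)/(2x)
This is an ∞/∞ indeterminate form.

Apply L'Hôpital's rule: differentiate numerator and denominator separately.
  f(x) = 3·x^2 + 2·x   ⇒   f'(x) = 6·x + 2
  g(x) = 2·x   ⇒   g'(x) = 2
  lim(x→∞) f'(x)/g'(x) = lim(x→∞) (6·x + 2)/(2)
  = ∞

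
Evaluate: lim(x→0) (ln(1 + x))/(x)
This is a 0/0 indeterminate form.

Apply L'Hôpital's rule: differentiate numerator and denominator separately.
  f(x) = ln(x + 1)   ⇒   f'(x) = 1/(x + 1)
  g(x) = x   ⇒   g'(x) = 1
  lim(x→0) f'(x)/g'(x) = lim(x→0) (1/(x + 1))/(1)
  = 1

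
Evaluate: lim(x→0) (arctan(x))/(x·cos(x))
This is a 0/0 indeterminate form.

Apply L'Hôpital's rule: differentiate numerator and denominator separately.
  f(x) = atan(x)   ⇒   f'(x) = 1/(x^2 + 1)
  g(x) = x·cos(x)   ⇒   g'(x) = -x·sin(x) + cos(x)
  lim(x→0) f'(x)/g'(x) = lim(x→0) (1/(x^2 + 1))/(-x·sin(x) + cos(x))
  = 1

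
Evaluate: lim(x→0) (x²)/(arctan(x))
This is a 0/0 indeterminate form.

Apply L'Hôpital's rule: differentiate numerator and denominator separately.
  f(x) = x^2   ⇒   f'(x) = 2·x
  g(x) = atan(x)   ⇒   g'(x) = 1/(x^2 + 1)
  lim(x→0) f'(x)/g'(x) = lim(x→0) (2·x)/(1/(x^2 + 1))
  = 0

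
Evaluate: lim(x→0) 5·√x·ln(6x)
This is a 0·∞ indeterminate form.

Rewrite 0·∞ as a quotient (0/0 or ∞/∞ form), then apply L'Hôpital's rule:
  lim(x→0) 5·√x·ln(6x) = 0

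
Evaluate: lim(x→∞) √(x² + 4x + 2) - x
This is an ∞-∞ indeterminate form.

Combine fractions or rationalize to convert ∞-∞ to 0/0 form:
  lim(x→∞) √(x² + 4x + 2) - x = 2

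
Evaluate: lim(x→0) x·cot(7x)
This is a 0·∞ indeterminate form.

Rewrite 0·∞ as a quotient (0/0 or ∞/∞ form), then apply L'Hôpital's rule:
  lim(x→0) x·cot(7x) = 1/7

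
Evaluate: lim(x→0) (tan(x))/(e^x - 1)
This is a 0/0 indeterminate form.

Apply L'Hôpital's rule: differentiate numerator and denominator separately.
  f(x) = tan(x)   ⇒   f'(x) = tan(x)^2 + 1
  g(x) = e^(x) - 1   ⇒   g'(x) = e^(x)
  lim(x→0) f'(x)/g'(x) = lim(x→0) (tan(x)^2 + 1)/(e^(x))
  = 1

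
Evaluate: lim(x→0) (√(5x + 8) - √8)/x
This is a standard limit.

Factor or rationalize the expression:
  lim(x→0) (√(5x + 8) - √8)/x = 5·sqrt(2)/8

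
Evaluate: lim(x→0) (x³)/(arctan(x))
This is a 0/0 indeterminate form.

Apply L'Hôpital's rule: differentiate numerator and denominator separately.
  f(x) = x^3   ⇒   f'(x) = 3·x^2
  g(x) = atan(x)   ⇒   g'(x) = 1/(x^2 + 1)
  lim(x→0) f'(x)/g'(x) = lim(x→0) (3·x^2)/(1/(x^2 + 1))
  = 0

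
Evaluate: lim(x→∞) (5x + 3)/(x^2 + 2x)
This is an ∞/∞ indeterminate form.

Apply L'Hôpital's rule: differentiate numerator and denominator separately.
  f(x) = 5·x + 3   ⇒   f'(x) = 5
  g(x) = x^2 + 2·x   ⇒   g'(x) = 2·x + 2
  lim(x→∞) f'(x)/g'(x) = lim(x→∞) (5)/(2·x + 2)
  = 0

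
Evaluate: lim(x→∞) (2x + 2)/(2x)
This is an ∞/∞ indeterminate form.

Apply L'Hôpital's rule: differentiate numerator and denominator separately.
  f(x) = 2·x + 2   ⇒   f'(x) = 2
  g(x) = 2·x   ⇒   g'(x) = 2
  lim(x→∞) f'(x)/g'(x) = lim(x→∞) (2)/(2)
  = 1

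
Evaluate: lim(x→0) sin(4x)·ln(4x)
This is a 0·∞ indeterminate form.

Rewrite 0·∞ as a quotient (0/0 or ∞/∞ form), then apply L'Hôpital's rule:
  lim(x→0) sin(4x)·ln(4x) = 0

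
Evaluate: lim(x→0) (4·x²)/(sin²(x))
This is a 0/0 indeterminate form.

Apply L'Hôpital's rule: differentiate numerator and denominator separately.
  f(x) = 4·x^2   ⇒   f'(x) = 8·x
  g(x) = sin(x)^2   ⇒   g'(x) = 2·sin(x)·cos(x)
  lim(x→0) f'(x)/g'(x) = lim(x→0) (8·x)/(2·sin(x)·cos(x))
  = 4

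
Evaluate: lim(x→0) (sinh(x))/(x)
This is a 0/0 indeterminate form.

Apply L'Hôpital's rule: differentiate numerator and denominator separately.
  f(x) = sinh(x)   ⇒   f'(x) = cosh(x)
  g(x) = x   ⇒   g'(x) = 1
  lim(x→0) f'(x)/g'(x) = lim(x→0) (cosh(x))/(1)
  = 1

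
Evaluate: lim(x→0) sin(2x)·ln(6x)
This is a 0·∞ indeterminate form.

Rewrite 0·∞ as a quotient (0/0 or ∞/∞ form), then apply L'Hôpital's rule:
  lim(x→0) sin(2x)·ln(6x) = 0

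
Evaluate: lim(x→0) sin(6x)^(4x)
This is an exponential indeterminate form.

For exponential indeterminate forms, take the natural log:
  Let L = lim(x→0) sin(6x)^(4x)
  Then ln(L) = lim(x→0) [exponent × ln(base)]
  Evaluate using L'Hôpital or standard limits, then exponentiate.
  L = 1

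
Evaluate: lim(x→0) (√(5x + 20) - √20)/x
This is a standard limit.

Factor or rationalize the expression:
  lim(x→0) (√(5x + 20) - √20)/x = sqrt(5)/4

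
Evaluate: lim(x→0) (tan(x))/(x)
This is a 0/0 indeterminate form.

Apply L'Hôpital's rule: differentiate numerator and denominator separately.
  f(x) = tan(x)   ⇒   f'(x) = tan(x)^2 + 1
  g(x) = x   ⇒   g'(x) = 1
  lim(x→0) f'(x)/g'(x) = lim(x→0) (tan(x)^2 + 1)/(1)
  = 1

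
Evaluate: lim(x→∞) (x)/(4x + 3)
This is an ∞/∞ indeterminate form.

Apply L'Hôpital's rule: differentiate numerator and denominator separately.
  f(x) = x   ⇒   f'(x) = 1
  g(x) = 4·x + 3   ⇒   g'(x) = 4
  lim(x→∞) f'(x)/g'(x) = lim(x→∞) (1)/(4)
  = 1/4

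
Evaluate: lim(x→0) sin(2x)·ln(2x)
This is a 0·∞ indeterminate form.

Rewrite 0·∞ as a quotient (0/0 or ∞/∞ form), then apply L'Hôpital's rule:
  lim(x→0) sin(2x)·ln(2x) = 0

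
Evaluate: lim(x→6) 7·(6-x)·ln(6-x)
This is a 0·∞ indeterminate form.

Rewrite 0·∞ as a quotient (0/0 or ∞/∞ form), then apply L'Hôpital's rule:
  lim(x→6) 7·(6-x)·ln(6-x) = 0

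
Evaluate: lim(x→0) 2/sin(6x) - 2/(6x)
This is an ∞-∞ indeterminate form.

Combine fractions or rationalize to convert ∞-∞ to 0/0 form:
  lim(x→0) 2/sin(6x) - 2/(6x) = 0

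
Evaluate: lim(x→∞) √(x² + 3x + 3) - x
This is an ∞-∞ indeterminate form.

Combine fractions or rationalize to convert ∞-∞ to 0/0 form:
  lim(x→∞) √(x² + 3x + 3) - x = 3/2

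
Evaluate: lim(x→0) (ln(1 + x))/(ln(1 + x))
This is a 0/0 indeterminate form.

Apply L'Hôpital's rule: differentiate numerator and denominator separately.
  f(x) = ln(x + 1)   ⇒   f'(x) = 1/(x + 1)
  g(x) = ln(x + 1)   ⇒   g'(x) = 1/(x + 1)
  lim(x→0) f'(x)/g'(x) = lim(x→0) (1/(x + 1))/(1/(x + 1))
  = 1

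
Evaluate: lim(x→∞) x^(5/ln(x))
This is an exponential indeterminate form.

For exponential indeterminate forms, take the natural log:
  Let L = lim(x→∞) x^(5/ln(x))
  Then ln(L) = lim(x→∞) [exponent × ln(base)]
  Evaluate using L'Hôpital or standard limits, then exponentiate.
  L = e^(5)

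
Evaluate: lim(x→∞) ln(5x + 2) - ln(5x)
This is an ∞-∞ indeterminate form.

Combine fractions or rationalize to convert ∞-∞ to 0/0 form:
  lim(x→∞) ln(5x + 2) - ln(5x) = 0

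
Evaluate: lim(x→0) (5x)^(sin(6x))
This is an exponential indeterminate form.

For exponential indeterminate forms, take the natural log:
  Let L = lim(x→0) (5x)^(sin(6x))
  Then ln(L) = lim(x→0) [exponent × ln(base)]
  Evaluate using L'Hôpital or standard limits, then exponentiate.
  L = 1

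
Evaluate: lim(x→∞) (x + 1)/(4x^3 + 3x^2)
This is an ∞/∞ indeterminate form.

Apply L'Hôpital's rule: differentiate numerator and denominator separately.
  f(x) = x + 1   ⇒   f'(x) = 1
  g(x) = 4·x^3 + 3·x^2   ⇒   g'(x) = 12·x^2 + 6·x
  lim(x→∞) f'(x)/g'(x) = lim(x→∞) (1)/(12·x^2 + 6·x)
  = 0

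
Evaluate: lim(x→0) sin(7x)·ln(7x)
This is a 0·∞ indeterminate form.

Rewrite 0·∞ as a quotient (0/0 or ∞/∞ form), then apply L'Hôpital's rule:
  lim(x→0) sin(7x)·ln(7x) = 0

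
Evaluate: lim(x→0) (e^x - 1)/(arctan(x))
This is a 0/0 indeterminate form.

Apply L'Hôpital's rule: differentiate numerator and denominator separately.
  f(x) = e^(x) - 1   ⇒   f'(x) = e^(x)
  g(x) = atan(x)   ⇒   g'(x) = 1/(x^2 + 1)
  lim(x→0) f'(x)/g'(x) = lim(x→0) (e^(x))/(1/(x^2 + 1))
  = 1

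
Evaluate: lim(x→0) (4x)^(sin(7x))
This is an exponential indeterminate form.

For exponential indeterminate forms, take the natural log:
  Let L = lim(x→0) (4x)^(sin(7x))
  Then ln(L) = lim(x→0) [exponent × ln(base)]
  Evaluate using L'Hôpital or standard limits, then exponentiate.
  L = 1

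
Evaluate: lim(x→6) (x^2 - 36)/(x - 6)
This is a standard limit.

Factor or rationalize the expression:
  lim(x→6) (x^2 - 36)/(x - 6) = 12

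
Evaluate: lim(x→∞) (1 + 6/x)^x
This is an exponential indeterminate form.

For exponential indeterminate forms, take the natural log:
  Let L = lim(x→∞) (1 + 6/x)^x
  Then ln(L) = lim(x→∞) [exponent × ln(base)]
  Evaluate using L'Hôpital or standard limits, then exponentiate.
  L = e^(6)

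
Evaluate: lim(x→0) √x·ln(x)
This is a 0·∞ indeterminate form.

Rewrite 0·∞ as a quotient (0/0 or ∞/∞ form), then apply L'Hôpital's rule:
  lim(x→0) √x·ln(x) = 0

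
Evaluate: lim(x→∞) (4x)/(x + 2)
This is an ∞/∞ indeterminate form.

Apply L'Hôpital's rule: differentiate numerator and denominator separately.
  f(x) = 4·x   ⇒   f'(x) = 4
  g(x) = x + 2   ⇒   g'(x) = 1
  lim(x→∞) f'(x)/g'(x) = lim(x→∞) (4)/(1)
  = 4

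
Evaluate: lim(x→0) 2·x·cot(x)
This is a 0·∞ indeterminate form.

Rewrite 0·∞ as a quotient (0/0 or ∞/∞ form), then apply L'Hôpital's rule:
  lim(x→0) 2·x·cot(x) = 2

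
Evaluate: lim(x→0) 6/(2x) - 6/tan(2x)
This is an ∞-∞ indeterminate form.

Combine fractions or rationalize to convert ∞-∞ to 0/0 form:
  lim(x→0) 6/(2x) - 6/tan(2x) = 0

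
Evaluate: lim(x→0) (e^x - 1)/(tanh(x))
This is a 0/0 indeterminate form.

Apply L'Hôpital's rule: differentiate numerator and denominator separately.
  f(x) = e^(x) - 1   ⇒   f'(x) = e^(x)
  g(x) = tanh(x)   ⇒   g'(x) = 1 - tanh(x)^2
  lim(x→0) f'(x)/g'(x) = lim(x→0) (e^(x))/(1 - tanh(x)^2)
  = 1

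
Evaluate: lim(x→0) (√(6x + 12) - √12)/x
This is a standard limit.

Factor or rationalize the expression:
  lim(x→0) (√(6x + 12) - √12)/x = sqrt(3)/2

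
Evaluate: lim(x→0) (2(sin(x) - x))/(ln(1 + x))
This is a 0/0 indeterminate form.

Apply L'Hôpital's rule: differentiate numerator and denominator separately.
  f(x) = -2·x + 2·sin(x)   ⇒   f'(x) = 2·cos(x) - 2
  g(x) = ln(x + 1)   ⇒   g'(x) = 1/(x + 1)
  lim(x→0) f'(x)/g'(x) = lim(x→0) (2·cos(x) - 2)/(1/(x + 1))
  = 0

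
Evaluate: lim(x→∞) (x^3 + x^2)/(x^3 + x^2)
This is an ∞/∞ indeterminate form.

Apply L'Hôpital's rule: differentiate numerator and denominator separately.
  f(x) = x^3 + x^2   ⇒   f'(x) = 3·x^2 + 2·x
  g(x) = x^3 + x^2   ⇒   g'(x) = 3·x^2 + 2·x
  lim(x→∞) f'(x)/g'(x) = lim(x→∞) (3·x^2 + 2·x)/(3·x^2 + 2·x)
  = 1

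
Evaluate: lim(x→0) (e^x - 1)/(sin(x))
This is a 0/0 indeterminate form.

Apply L'Hôpital's rule: differentiate numerator and denominator separately.
  f(x) = e^(x) - 1   ⇒   f'(x) = e^(x)
  g(x) = sin(x)   ⇒   g'(x) = cos(x)
  lim(x→0) f'(x)/g'(x) = lim(x→0) (e^(x))/(cos(x))
  = 1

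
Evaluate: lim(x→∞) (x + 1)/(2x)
This is an ∞/∞ indeterminate form.

Apply L'Hôpital's rule: differentiate numerator and denominator separately.
  f(x) = x + 1   ⇒   f'(x) = 1
  g(x) = 2·x   ⇒   g'(x) = 2
  lim(x→∞) f'(x)/g'(x) = lim(x→∞) (1)/(2)
  = 1/2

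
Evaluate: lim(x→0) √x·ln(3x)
This is a 0·∞ indeterminate form.

Rewrite 0·∞ as a quotient (0/0 or ∞/∞ form), then apply L'Hôpital's rule:
  lim(x→0) √x·ln(3x) = 0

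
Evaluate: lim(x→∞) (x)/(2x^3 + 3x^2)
This is an ∞/∞ indeterminate form.

Apply L'Hôpital's rule: differentiate numerator and denominator separately.
  f(x) = x   ⇒   f'(x) = 1
  g(x) = 2·x^3 + 3·x^2   ⇒   g'(x) = 6·x^2 + 6·x
  lim(x→∞) f'(x)/g'(x) = lim(x→∞) (1)/(6·x^2 + 6·x)
  = 0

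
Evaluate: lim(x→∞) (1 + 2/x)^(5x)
This is an exponential indeterminate form.

For exponential indeterminate forms, take the natural log:
  Let L = lim(x→∞) (1 + 2/x)^(5x)
  Then ln(L) = lim(x→∞) [exponent × ln(base)]
  Evaluate using L'Hôpital or standard limits, then exponentiate.
  L = e^(10)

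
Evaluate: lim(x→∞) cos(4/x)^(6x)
This is an exponential indeterminate form.

For exponential indeterminate forms, take the natural log:
  Let L = lim(x→∞) cos(4/x)^(6x)
  Then ln(L) = lim(x→∞) [exponent × ln(base)]
  Evaluate using L'Hôpital or standard limits, then exponentiate.
  L = 1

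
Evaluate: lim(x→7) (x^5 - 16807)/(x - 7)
This is a standard limit.

Factor or rationalize the expression:
  lim(x→7) (x^5 - 16807)/(x - 7) = 12005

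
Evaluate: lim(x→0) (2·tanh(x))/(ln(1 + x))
This is a 0/0 indeterminate form.

Apply L'Hôpital's rule: differentiate numerator and denominator separately.
  f(x) = 2·tanh(x)   ⇒   f'(x) = 2 - 2·tanh(x)^2
  g(x) = ln(x + 1)   ⇒   g'(x) = 1/(x + 1)
  lim(x→0) f'(x)/g'(x) = lim(x→0) (2 - 2·tanh(x)^2)/(1/(x + 1))
  = 2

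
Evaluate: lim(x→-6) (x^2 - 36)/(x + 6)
This is a standard limit.

Factor or rationalize the expression:
  lim(x→-6) (x^2 - 36)/(x + 6) = -12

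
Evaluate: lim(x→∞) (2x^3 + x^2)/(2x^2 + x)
This is an ∞/∞ indeterminate form.

Apply L'Hôpital's rule: differentiate numerator and denominator separately.
  f(x) = 2·x^3 + x^2   ⇒   f'(x) = 6·x^2 + 2·x
  g(x) = 2·x^2 + x   ⇒   g'(x) = 4·x + 1
  lim(x→∞) f'(x)/g'(x) = lim(x→∞) (6·x^2 + 2·x)/(4·x + 1)
  = ∞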